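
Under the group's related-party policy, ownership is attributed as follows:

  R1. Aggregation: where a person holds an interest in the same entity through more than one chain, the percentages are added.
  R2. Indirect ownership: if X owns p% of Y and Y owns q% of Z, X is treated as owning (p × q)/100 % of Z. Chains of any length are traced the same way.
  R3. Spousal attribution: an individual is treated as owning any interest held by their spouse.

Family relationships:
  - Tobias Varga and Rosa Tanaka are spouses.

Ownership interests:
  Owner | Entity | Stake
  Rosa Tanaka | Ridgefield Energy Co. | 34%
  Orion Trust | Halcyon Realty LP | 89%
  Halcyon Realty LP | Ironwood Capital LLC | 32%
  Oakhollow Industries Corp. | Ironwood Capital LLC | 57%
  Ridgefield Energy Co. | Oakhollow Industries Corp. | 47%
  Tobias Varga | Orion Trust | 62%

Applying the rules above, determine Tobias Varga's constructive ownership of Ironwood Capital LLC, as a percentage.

By spousal attribution (R3), Tobias Varga is treated as owning Rosa Tanaka's 34% interest in Ridgefield Energy Co.
Chain via Orion Trust → Halcyon Realty LP (R2): 62% × 89% × 32% = 17.6576% of Ironwood Capital LLC.
Chain via Ridgefield Energy Co. → Oakhollow Industries Corp. (R2): 34% × 47% × 57% = 9.1086% of Ironwood Capital LLC.
Aggregating (R1): 17.6576% + 9.1086% = 26.7662%.

26.7662%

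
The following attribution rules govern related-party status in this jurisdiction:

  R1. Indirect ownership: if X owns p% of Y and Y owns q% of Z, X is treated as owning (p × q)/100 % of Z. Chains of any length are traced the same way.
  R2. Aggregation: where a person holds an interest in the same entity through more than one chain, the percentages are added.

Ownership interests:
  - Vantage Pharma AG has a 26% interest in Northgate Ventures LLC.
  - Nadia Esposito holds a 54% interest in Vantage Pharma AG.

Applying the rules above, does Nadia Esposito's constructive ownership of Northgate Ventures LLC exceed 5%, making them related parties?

Chain via Vantage Pharma AG (R1): 54% × 26% = 14.04% of Northgate Ventures LLC.
14.04% exceeds the 5% threshold, so Nadia is a related party to Northgate Ventures LLC.

Yes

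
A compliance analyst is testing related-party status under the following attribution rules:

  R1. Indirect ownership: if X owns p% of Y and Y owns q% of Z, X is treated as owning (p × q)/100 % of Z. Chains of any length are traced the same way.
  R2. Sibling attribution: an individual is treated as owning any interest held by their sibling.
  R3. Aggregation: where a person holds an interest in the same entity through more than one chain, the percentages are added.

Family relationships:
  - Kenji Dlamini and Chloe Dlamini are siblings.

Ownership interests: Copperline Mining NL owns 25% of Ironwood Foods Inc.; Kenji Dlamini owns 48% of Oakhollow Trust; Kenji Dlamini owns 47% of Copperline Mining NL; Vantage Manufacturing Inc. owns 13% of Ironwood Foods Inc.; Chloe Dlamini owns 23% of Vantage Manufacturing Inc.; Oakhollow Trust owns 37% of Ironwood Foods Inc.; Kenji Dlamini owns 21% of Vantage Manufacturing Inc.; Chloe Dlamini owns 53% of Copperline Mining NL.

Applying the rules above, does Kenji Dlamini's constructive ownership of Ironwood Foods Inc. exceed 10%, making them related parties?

By sibling attribution (R2), Kenji Dlamini is treated as also owning Chloe Dlamini's interest in Copperline Mining NL, giving 47% + 53% = 100%.
By sibling attribution (R2), Kenji Dlamini is treated as also owning Chloe Dlamini's interest in Vantage Manufacturing Inc, giving 21% + 23% = 44%.
Chain via Copperline Mining NL (R1): 100% × 25% = 25% of Ironwood Foods Inc.
Chain via Vantage Manufacturing Inc. (R1): 44% × 13% = 5.72% of Ironwood Foods Inc.
Chain via Oakhollow Trust (R1): 48% × 37% = 17.76% of Ironwood Foods Inc.
Aggregating (R3): 25% + 5.72% + 17.76% = 48.48%.
48.48% exceeds the 10% threshold, so Kenji is a related party to Ironwood Foods Inc.

Yes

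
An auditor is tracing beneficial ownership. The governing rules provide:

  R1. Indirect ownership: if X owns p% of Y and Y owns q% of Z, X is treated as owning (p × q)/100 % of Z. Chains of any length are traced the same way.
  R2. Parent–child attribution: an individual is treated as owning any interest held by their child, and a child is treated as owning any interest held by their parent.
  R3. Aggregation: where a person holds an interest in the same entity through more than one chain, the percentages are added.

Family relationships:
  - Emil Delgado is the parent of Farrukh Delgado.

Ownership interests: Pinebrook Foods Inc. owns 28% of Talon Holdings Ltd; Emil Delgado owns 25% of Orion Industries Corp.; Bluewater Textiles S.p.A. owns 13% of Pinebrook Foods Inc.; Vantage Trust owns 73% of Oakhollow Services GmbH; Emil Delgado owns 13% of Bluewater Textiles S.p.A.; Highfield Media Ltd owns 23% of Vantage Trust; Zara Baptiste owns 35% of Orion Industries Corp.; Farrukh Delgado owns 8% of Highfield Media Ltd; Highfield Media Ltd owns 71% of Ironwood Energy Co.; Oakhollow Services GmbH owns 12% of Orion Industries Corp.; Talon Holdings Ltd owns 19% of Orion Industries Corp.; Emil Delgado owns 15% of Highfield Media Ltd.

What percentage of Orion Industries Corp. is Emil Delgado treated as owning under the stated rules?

25.553312%

By parent–child attribution (R2), Emil Delgado is treated as also owning Farrukh Delgado's interest in Highfield Media Ltd, giving 15% + 8% = 23%.
Chain via Bluewater Textiles S.p.A. → Pinebrook Foods Inc. → Talon Holdings Ltd (R1): 13% × 13% × 28% × 19% = 0.089908% of Orion Industries Corp.
Chain via Highfield Media Ltd → Vantage Trust → Oakhollow Services GmbH (R1): 23% × 23% × 73% × 12% = 0.463404% of Orion Industries Corp.
Direct interest in Orion Industries Corp: 25%.
Aggregating (R3): 0.089908% + 0.463404% + 25% = 25.553312%.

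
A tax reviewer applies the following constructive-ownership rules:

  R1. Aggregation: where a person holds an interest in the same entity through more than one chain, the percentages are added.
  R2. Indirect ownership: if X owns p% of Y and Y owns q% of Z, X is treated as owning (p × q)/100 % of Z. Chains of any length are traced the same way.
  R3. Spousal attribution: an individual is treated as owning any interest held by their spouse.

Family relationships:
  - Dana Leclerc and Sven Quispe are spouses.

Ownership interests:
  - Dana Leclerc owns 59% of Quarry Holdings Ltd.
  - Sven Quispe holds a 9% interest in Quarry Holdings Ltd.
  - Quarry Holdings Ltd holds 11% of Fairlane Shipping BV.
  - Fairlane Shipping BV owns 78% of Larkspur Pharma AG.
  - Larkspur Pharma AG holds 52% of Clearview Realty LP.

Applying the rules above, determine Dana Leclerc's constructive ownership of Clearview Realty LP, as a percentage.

By spousal attribution (R3), Dana Leclerc is treated as also owning Sven Quispe's interest in Quarry Holdings Ltd, giving 59% + 9% = 68%.
Chain via Quarry Holdings Ltd → Fairlane Shipping BV → Larkspur Pharma AG (R2): 68% × 11% × 78% × 52% = 3.033888% of Clearview Realty LP.

3.033888%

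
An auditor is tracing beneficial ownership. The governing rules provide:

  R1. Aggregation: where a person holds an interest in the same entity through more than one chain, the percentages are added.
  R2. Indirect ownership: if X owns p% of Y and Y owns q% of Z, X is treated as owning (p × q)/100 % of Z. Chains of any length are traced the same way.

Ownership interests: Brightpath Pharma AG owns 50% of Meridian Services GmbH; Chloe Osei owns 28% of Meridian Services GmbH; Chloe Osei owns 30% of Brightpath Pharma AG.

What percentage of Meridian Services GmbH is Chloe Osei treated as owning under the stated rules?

Chain via Brightpath Pharma AG (R2): 30% × 50% = 15% of Meridian Services GmbH.
Direct interest in Meridian Services GmbH: 28%.
Aggregating (R1): 15% + 28% = 43%.

43%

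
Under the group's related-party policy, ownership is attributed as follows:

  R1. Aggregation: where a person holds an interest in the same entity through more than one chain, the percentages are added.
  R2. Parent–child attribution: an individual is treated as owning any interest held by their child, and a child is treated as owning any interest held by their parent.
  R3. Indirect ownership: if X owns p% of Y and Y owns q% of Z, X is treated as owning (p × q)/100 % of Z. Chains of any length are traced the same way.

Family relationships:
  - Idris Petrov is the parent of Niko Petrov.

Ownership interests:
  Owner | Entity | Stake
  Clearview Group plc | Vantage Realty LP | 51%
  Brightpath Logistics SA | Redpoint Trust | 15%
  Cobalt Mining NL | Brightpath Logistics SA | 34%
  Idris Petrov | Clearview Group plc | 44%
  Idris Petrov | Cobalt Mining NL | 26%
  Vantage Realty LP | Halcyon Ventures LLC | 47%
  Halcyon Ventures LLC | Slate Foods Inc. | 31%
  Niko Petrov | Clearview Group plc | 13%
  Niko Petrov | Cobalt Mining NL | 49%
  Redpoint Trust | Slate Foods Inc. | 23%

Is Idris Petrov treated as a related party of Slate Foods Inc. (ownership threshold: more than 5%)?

By parent–child attribution (R2), Idris Petrov is treated as also owning Niko Petrov's interest in Clearview Group plc, giving 44% + 13% = 57%.
By parent–child attribution (R2), Idris Petrov is treated as also owning Niko Petrov's interest in Cobalt Mining NL, giving 26% + 49% = 75%.
Chain via Clearview Group plc → Vantage Realty LP → Halcyon Ventures LLC (R3): 57% × 51% × 47% × 31% = 4.235499% of Slate Foods Inc.
Chain via Cobalt Mining NL → Brightpath Logistics SA → Redpoint Trust (R3): 75% × 34% × 15% × 23% = 0.87975% of Slate Foods Inc.
Aggregating (R1): 4.235499% + 0.87975% = 5.115249%.
5.115249% exceeds the 5% threshold, so Idris is a related party to Slate Foods Inc.

Yes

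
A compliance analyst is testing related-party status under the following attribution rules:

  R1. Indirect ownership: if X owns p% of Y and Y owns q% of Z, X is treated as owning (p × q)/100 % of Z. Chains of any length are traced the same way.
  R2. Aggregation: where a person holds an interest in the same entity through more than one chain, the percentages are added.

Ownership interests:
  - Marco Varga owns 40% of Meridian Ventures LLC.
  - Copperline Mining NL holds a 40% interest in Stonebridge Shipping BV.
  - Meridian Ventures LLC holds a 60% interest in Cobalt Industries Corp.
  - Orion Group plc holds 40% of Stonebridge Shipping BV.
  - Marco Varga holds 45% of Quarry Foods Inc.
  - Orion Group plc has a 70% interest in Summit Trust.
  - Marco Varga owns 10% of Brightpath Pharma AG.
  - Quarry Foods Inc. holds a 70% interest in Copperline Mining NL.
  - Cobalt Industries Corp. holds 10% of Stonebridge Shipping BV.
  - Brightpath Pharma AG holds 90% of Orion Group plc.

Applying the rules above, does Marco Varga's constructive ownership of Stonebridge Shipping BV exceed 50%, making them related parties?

Chain via Meridian Ventures LLC → Cobalt Industries Corp. (R1): 40% × 60% × 10% = 2.4% of Stonebridge Shipping BV.
Chain via Brightpath Pharma AG → Orion Group plc (R1): 10% × 90% × 40% = 3.6% of Stonebridge Shipping BV.
Chain via Quarry Foods Inc. → Copperline Mining NL (R1): 45% × 70% × 40% = 12.6% of Stonebridge Shipping BV.
Aggregating (R2): 2.4% + 3.6% + 12.6% = 18.6%.
18.6% does not exceed the 50% threshold, so Marco is not a related party to Stonebridge Shipping BV.

No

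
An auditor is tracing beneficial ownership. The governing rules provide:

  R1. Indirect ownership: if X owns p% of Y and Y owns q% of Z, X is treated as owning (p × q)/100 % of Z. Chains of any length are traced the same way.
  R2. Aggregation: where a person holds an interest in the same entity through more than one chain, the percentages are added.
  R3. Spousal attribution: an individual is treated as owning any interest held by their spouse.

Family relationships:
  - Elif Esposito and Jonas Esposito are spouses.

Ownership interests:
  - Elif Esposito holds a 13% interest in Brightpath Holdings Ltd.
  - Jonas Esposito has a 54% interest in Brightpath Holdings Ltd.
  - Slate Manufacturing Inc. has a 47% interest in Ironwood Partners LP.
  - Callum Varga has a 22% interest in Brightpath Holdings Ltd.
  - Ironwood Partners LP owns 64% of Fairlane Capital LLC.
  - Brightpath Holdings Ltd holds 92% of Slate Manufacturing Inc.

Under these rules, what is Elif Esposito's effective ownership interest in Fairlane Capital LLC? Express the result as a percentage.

By spousal attribution (R3), Elif Esposito is treated as also owning Jonas Esposito's interest in Brightpath Holdings Ltd, giving 13% + 54% = 67%.
Chain via Brightpath Holdings Ltd → Slate Manufacturing Inc. → Ironwood Partners LP (R1): 67% × 92% × 47% × 64% = 18.541312% of Fairlane Capital LLC.

18.541312%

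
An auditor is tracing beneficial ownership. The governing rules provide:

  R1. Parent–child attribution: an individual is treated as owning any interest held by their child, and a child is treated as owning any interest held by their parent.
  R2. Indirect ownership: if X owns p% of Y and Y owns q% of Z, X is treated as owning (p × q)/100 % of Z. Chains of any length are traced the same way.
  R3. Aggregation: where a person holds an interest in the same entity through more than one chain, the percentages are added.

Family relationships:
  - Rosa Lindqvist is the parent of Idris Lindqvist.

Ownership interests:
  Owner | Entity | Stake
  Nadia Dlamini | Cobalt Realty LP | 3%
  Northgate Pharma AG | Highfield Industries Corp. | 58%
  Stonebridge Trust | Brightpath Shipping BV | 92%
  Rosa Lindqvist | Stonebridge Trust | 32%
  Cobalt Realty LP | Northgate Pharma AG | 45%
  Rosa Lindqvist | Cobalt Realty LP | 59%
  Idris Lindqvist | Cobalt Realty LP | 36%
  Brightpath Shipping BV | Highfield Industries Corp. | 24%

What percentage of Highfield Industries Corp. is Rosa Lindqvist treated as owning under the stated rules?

31.8606%

By parent–child attribution (R1), Rosa Lindqvist is treated as also owning Idris Lindqvist's interest in Cobalt Realty LP, giving 59% + 36% = 95%.
Chain via Stonebridge Trust → Brightpath Shipping BV (R2): 32% × 92% × 24% = 7.0656% of Highfield Industries Corp.
Chain via Cobalt Realty LP → Northgate Pharma AG (R2): 95% × 45% × 58% = 24.795% of Highfield Industries Corp.
Aggregating (R3): 7.0656% + 24.795% = 31.8606%.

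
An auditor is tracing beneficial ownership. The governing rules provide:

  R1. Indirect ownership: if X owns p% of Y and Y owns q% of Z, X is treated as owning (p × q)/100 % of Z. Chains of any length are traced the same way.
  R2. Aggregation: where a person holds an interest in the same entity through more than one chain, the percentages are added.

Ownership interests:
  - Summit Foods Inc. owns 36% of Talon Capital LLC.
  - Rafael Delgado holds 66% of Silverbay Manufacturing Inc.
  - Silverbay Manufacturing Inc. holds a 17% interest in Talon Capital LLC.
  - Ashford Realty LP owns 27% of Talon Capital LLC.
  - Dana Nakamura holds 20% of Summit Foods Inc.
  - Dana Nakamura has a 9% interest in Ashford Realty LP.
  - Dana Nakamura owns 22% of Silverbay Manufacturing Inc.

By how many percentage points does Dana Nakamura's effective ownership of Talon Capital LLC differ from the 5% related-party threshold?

8.37

Chain via Summit Foods Inc. (R1): 20% × 36% = 7.2% of Talon Capital LLC.
Chain via Ashford Realty LP (R1): 9% × 27% = 2.43% of Talon Capital LLC.
Chain via Silverbay Manufacturing Inc. (R1): 22% × 17% = 3.74% of Talon Capital LLC.
Aggregating (R2): 7.2% + 2.43% + 3.74% = 13.37%.
13.37% exceeds the 5% threshold by 8.37 percentage points.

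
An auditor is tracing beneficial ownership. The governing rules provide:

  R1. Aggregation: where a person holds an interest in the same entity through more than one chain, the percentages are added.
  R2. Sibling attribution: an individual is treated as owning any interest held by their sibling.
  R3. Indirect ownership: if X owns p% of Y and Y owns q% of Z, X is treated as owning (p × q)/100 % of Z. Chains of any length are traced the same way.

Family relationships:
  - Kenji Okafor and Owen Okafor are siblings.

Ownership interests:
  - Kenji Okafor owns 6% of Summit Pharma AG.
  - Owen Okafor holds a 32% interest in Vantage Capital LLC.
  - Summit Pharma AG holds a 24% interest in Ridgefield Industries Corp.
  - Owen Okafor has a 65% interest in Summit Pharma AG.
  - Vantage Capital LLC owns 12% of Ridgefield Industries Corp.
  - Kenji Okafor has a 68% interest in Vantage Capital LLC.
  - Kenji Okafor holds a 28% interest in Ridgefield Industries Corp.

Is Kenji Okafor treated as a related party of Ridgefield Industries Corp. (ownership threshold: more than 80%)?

No

By sibling attribution (R2), Kenji Okafor is treated as also owning Owen Okafor's interest in Summit Pharma AG, giving 6% + 65% = 71%.
By sibling attribution (R2), Kenji Okafor is treated as also owning Owen Okafor's interest in Vantage Capital LLC, giving 68% + 32% = 100%.
Chain via Summit Pharma AG (R3): 71% × 24% = 17.04% of Ridgefield Industries Corp.
Chain via Vantage Capital LLC (R3): 100% × 12% = 12% of Ridgefield Industries Corp.
Direct interest in Ridgefield Industries Corp: 28%.
Aggregating (R1): 17.04% + 12% + 28% = 57.04%.
57.04% does not exceed the 80% threshold, so Kenji is not a related party to Ridgefield Industries Corp.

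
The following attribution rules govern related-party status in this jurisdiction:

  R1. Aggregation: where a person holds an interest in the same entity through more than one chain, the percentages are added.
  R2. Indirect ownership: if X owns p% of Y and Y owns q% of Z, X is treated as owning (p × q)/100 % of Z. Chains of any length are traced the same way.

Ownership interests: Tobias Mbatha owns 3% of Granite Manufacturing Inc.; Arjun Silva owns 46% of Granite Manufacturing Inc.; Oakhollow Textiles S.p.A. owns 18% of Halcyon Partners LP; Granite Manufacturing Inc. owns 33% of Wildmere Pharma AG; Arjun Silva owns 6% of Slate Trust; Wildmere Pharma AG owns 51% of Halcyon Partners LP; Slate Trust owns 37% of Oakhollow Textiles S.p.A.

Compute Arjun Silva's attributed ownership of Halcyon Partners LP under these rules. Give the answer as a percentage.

Chain via Slate Trust → Oakhollow Textiles S.p.A. (R2): 6% × 37% × 18% = 0.3996% of Halcyon Partners LP.
Chain via Granite Manufacturing Inc. → Wildmere Pharma AG (R2): 46% × 33% × 51% = 7.7418% of Halcyon Partners LP.
Aggregating (R1): 0.3996% + 7.7418% = 8.1414%.

8.1414%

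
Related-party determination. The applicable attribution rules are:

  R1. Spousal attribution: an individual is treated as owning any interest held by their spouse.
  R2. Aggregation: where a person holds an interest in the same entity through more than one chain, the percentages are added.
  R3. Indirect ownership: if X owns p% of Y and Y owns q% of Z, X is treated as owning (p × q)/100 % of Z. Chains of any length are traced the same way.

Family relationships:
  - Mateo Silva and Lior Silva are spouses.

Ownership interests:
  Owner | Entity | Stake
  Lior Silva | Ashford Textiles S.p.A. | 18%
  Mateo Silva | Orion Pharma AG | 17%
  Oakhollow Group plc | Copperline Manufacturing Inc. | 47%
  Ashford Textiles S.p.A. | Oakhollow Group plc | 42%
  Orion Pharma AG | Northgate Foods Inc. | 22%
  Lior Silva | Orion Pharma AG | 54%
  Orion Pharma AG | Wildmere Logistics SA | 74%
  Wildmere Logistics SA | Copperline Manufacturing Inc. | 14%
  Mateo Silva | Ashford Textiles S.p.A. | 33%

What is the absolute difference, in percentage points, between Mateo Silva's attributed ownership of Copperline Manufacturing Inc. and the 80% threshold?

62.577

By spousal attribution (R1), Mateo Silva is treated as also owning Lior Silva's interest in Ashford Textiles S.p.A, giving 33% + 18% = 51%.
By spousal attribution (R1), Mateo Silva is treated as also owning Lior Silva's interest in Orion Pharma AG, giving 17% + 54% = 71%.
Chain via Ashford Textiles S.p.A. → Oakhollow Group plc (R3): 51% × 42% × 47% = 10.0674% of Copperline Manufacturing Inc.
Chain via Orion Pharma AG → Wildmere Logistics SA (R3): 71% × 74% × 14% = 7.3556% of Copperline Manufacturing Inc.
Aggregating (R2): 10.0674% + 7.3556% = 17.423%.
17.423% falls short of the 80% threshold by 62.577 percentage points.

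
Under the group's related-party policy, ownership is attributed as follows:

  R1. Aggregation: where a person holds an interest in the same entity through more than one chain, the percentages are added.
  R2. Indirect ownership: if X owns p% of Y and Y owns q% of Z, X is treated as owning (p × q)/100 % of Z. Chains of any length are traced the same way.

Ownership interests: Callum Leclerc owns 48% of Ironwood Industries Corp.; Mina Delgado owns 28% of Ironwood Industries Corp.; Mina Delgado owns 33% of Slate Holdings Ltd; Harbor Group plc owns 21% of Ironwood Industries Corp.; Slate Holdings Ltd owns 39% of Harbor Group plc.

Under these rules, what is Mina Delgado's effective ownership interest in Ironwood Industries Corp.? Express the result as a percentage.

30.7027%

Chain via Slate Holdings Ltd → Harbor Group plc (R2): 33% × 39% × 21% = 2.7027% of Ironwood Industries Corp.
Direct interest in Ironwood Industries Corp: 28%.
Aggregating (R1): 2.7027% + 28% = 30.7027%.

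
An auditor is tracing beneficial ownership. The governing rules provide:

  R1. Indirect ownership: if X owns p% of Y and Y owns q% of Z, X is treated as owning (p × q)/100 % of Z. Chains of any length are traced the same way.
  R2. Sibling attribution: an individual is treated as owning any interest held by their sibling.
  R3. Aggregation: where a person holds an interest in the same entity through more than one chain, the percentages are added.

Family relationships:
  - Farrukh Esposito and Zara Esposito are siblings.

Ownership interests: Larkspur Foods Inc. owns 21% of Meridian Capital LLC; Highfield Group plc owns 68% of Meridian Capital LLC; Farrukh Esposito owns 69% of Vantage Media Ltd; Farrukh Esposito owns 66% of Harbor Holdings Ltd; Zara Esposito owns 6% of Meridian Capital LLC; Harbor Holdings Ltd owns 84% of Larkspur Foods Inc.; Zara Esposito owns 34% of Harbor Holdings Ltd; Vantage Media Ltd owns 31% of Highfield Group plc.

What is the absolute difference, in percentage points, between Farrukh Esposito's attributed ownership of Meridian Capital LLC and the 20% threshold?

18.1852

By sibling attribution (R2), Farrukh Esposito is treated as also owning Zara Esposito's interest in Harbor Holdings Ltd, giving 66% + 34% = 100%.
By sibling attribution (R2), Farrukh Esposito is treated as owning Zara Esposito's 6% interest in Meridian Capital LLC.
Chain via Vantage Media Ltd → Highfield Group plc (R1): 69% × 31% × 68% = 14.5452% of Meridian Capital LLC.
Chain via Harbor Holdings Ltd → Larkspur Foods Inc. (R1): 100% × 84% × 21% = 17.64% of Meridian Capital LLC.
Direct interest in Meridian Capital LLC: 6%.
Aggregating (R3): 14.5452% + 17.64% + 6% = 38.1852%.
38.1852% exceeds the 20% threshold by 18.1852 percentage points.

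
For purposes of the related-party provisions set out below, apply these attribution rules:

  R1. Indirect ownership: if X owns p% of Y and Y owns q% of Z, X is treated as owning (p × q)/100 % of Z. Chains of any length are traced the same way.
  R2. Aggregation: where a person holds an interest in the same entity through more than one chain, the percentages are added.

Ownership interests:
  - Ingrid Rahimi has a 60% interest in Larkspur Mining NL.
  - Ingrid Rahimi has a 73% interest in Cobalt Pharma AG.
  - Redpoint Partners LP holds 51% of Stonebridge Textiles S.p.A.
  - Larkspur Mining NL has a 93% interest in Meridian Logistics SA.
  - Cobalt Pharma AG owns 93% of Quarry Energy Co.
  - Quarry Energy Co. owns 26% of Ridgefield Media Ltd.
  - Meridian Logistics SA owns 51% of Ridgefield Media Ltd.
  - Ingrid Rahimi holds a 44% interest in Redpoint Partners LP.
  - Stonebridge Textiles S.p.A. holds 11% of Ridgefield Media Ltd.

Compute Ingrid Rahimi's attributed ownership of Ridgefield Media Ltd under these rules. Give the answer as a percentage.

Chain via Larkspur Mining NL → Meridian Logistics SA (R1): 60% × 93% × 51% = 28.458% of Ridgefield Media Ltd.
Chain via Cobalt Pharma AG → Quarry Energy Co. (R1): 73% × 93% × 26% = 17.6514% of Ridgefield Media Ltd.
Chain via Redpoint Partners LP → Stonebridge Textiles S.p.A. (R1): 44% × 51% × 11% = 2.4684% of Ridgefield Media Ltd.
Aggregating (R2): 28.458% + 17.6514% + 2.4684% = 48.5778%.

48.5778%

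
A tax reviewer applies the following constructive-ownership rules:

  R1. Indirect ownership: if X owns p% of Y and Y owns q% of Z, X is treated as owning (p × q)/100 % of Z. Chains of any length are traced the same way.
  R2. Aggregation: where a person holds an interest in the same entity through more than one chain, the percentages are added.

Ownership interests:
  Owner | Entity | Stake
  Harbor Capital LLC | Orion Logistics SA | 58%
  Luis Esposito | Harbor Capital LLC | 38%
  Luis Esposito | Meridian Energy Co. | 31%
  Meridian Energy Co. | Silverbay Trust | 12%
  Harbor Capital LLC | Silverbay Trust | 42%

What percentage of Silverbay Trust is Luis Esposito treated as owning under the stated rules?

Chain via Harbor Capital LLC (R1): 38% × 42% = 15.96% of Silverbay Trust.
Chain via Meridian Energy Co. (R1): 31% × 12% = 3.72% of Silverbay Trust.
Aggregating (R2): 15.96% + 3.72% = 19.68%.

19.68%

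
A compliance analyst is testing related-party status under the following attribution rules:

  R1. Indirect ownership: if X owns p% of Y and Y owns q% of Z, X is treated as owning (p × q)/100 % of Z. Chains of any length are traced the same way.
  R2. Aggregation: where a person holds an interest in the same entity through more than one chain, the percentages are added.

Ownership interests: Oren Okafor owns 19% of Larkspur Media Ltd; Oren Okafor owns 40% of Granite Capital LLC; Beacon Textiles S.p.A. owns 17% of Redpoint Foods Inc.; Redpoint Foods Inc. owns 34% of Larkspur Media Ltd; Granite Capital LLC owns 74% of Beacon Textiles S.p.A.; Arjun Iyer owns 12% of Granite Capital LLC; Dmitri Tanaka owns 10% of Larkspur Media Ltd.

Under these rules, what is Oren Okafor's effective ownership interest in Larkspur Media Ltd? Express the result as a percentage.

Chain via Granite Capital LLC → Beacon Textiles S.p.A. → Redpoint Foods Inc. (R1): 40% × 74% × 17% × 34% = 1.71088% of Larkspur Media Ltd.
Direct interest in Larkspur Media Ltd: 19%.
Aggregating (R2): 1.71088% + 19% = 20.71088%.

20.71088%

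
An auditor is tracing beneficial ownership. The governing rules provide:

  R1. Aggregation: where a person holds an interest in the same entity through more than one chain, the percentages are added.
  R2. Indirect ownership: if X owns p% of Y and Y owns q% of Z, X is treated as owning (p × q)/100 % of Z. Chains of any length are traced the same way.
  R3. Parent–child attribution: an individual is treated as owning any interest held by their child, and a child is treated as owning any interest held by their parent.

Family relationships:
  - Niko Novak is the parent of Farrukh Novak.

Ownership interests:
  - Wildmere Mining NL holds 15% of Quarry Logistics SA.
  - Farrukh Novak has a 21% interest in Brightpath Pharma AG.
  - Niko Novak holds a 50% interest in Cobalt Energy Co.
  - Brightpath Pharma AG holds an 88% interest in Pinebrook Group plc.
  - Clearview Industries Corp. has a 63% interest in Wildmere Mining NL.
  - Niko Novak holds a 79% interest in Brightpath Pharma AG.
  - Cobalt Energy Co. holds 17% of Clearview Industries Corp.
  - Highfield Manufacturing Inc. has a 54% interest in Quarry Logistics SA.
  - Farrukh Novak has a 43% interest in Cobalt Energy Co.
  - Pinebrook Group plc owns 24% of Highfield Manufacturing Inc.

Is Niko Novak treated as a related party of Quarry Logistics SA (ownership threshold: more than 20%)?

By parent–child attribution (R3), Niko Novak is treated as also owning Farrukh Novak's interest in Brightpath Pharma AG, giving 79% + 21% = 100%.
By parent–child attribution (R3), Niko Novak is treated as also owning Farrukh Novak's interest in Cobalt Energy Co, giving 50% + 43% = 93%.
Chain via Brightpath Pharma AG → Pinebrook Group plc → Highfield Manufacturing Inc. (R2): 100% × 88% × 24% × 54% = 11.4048% of Quarry Logistics SA.
Chain via Cobalt Energy Co. → Clearview Industries Corp. → Wildmere Mining NL (R2): 93% × 17% × 63% × 15% = 1.494045% of Quarry Logistics SA.
Aggregating (R1): 11.4048% + 1.494045% = 12.898845%.
12.898845% does not exceed the 20% threshold, so Niko is not a related party to Quarry Logistics SA.

No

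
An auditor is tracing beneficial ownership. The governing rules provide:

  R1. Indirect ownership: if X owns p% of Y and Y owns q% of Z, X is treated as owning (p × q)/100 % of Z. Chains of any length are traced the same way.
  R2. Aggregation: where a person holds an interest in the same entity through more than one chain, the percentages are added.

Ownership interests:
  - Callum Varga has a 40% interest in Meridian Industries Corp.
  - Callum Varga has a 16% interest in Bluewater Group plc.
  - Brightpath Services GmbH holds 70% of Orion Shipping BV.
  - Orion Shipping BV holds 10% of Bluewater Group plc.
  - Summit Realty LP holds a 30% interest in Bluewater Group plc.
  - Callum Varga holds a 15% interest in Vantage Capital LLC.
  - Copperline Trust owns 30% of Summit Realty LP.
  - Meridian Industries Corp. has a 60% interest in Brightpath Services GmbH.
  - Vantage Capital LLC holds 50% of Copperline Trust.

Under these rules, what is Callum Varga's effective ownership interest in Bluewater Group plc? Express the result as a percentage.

18.355%

Chain via Meridian Industries Corp. → Brightpath Services GmbH → Orion Shipping BV (R1): 40% × 60% × 70% × 10% = 1.68% of Bluewater Group plc.
Chain via Vantage Capital LLC → Copperline Trust → Summit Realty LP (R1): 15% × 50% × 30% × 30% = 0.675% of Bluewater Group plc.
Direct interest in Bluewater Group plc: 16%.
Aggregating (R2): 1.68% + 0.675% + 16% = 18.355%.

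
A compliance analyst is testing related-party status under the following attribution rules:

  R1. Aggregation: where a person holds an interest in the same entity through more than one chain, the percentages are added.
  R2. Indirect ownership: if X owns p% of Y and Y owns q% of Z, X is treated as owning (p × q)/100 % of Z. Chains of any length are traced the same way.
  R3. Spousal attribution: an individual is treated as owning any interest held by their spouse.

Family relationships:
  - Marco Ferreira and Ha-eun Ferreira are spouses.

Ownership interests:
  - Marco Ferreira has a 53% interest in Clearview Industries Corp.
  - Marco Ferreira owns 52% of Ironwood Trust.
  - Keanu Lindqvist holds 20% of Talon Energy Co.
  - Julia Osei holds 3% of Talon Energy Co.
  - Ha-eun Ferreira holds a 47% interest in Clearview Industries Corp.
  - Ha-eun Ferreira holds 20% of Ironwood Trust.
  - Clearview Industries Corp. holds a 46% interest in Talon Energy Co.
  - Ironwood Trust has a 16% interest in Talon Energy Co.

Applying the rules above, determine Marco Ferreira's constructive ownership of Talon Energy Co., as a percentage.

By spousal attribution (R3), Marco Ferreira is treated as also owning Ha-eun Ferreira's interest in Ironwood Trust, giving 52% + 20% = 72%.
By spousal attribution (R3), Marco Ferreira is treated as also owning Ha-eun Ferreira's interest in Clearview Industries Corp, giving 53% + 47% = 100%.
Chain via Ironwood Trust (R2): 72% × 16% = 11.52% of Talon Energy Co.
Chain via Clearview Industries Corp. (R2): 100% × 46% = 46% of Talon Energy Co.
Aggregating (R1): 11.52% + 46% = 57.52%.

57.52%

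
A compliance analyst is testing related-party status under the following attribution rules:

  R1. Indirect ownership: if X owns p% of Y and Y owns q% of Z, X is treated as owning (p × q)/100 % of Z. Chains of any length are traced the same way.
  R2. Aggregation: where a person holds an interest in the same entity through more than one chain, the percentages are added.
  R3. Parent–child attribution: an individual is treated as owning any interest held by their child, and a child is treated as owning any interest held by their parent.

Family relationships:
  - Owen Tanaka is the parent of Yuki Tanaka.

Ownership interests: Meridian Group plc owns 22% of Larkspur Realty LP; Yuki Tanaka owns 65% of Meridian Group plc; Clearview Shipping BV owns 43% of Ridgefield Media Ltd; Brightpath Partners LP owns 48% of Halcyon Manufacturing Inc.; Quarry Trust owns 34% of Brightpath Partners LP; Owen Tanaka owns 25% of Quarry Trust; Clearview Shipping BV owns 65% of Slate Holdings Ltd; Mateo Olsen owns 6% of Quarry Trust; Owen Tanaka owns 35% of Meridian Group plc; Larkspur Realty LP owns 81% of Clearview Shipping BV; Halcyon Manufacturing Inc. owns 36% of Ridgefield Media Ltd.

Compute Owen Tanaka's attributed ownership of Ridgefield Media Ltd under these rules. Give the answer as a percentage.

9.1314%

By parent–child attribution (R3), Owen Tanaka is treated as also owning Yuki Tanaka's interest in Meridian Group plc, giving 35% + 65% = 100%.
Chain via Quarry Trust → Brightpath Partners LP → Halcyon Manufacturing Inc. (R1): 25% × 34% × 48% × 36% = 1.4688% of Ridgefield Media Ltd.
Chain via Meridian Group plc → Larkspur Realty LP → Clearview Shipping BV (R1): 100% × 22% × 81% × 43% = 7.6626% of Ridgefield Media Ltd.
Aggregating (R2): 1.4688% + 7.6626% = 9.1314%.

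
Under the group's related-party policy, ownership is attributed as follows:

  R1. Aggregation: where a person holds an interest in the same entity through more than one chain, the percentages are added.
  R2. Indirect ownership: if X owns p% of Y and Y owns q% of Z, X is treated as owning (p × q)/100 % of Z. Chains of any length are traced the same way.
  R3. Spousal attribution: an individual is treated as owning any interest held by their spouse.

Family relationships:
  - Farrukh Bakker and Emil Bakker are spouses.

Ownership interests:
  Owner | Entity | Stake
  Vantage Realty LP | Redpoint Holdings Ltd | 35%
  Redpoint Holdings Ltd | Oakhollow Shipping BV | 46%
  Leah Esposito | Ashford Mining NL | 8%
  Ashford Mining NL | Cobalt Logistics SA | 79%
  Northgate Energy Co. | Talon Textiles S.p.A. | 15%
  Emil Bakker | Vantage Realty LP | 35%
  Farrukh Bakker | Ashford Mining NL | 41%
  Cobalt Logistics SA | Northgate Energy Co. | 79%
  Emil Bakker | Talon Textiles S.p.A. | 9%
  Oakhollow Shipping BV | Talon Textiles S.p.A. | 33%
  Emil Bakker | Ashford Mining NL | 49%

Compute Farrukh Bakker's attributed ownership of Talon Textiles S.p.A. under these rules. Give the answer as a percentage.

By spousal attribution (R3), Farrukh Bakker is treated as also owning Emil Bakker's interest in Ashford Mining NL, giving 41% + 49% = 90%.
By spousal attribution (R3), Farrukh Bakker is treated as owning Emil Bakker's 35% interest in Vantage Realty LP.
By spousal attribution (R3), Farrukh Bakker is treated as owning Emil Bakker's 9% interest in Talon Textiles S.p.A.
Chain via Ashford Mining NL → Cobalt Logistics SA → Northgate Energy Co. (R2): 90% × 79% × 79% × 15% = 8.42535% of Talon Textiles S.p.A.
Chain via Vantage Realty LP → Redpoint Holdings Ltd → Oakhollow Shipping BV (R2): 35% × 35% × 46% × 33% = 1.85955% of Talon Textiles S.p.A.
Direct interest in Talon Textiles S.p.A: 9%.
Aggregating (R1): 8.42535% + 1.85955% + 9% = 19.2849%.

19.2849%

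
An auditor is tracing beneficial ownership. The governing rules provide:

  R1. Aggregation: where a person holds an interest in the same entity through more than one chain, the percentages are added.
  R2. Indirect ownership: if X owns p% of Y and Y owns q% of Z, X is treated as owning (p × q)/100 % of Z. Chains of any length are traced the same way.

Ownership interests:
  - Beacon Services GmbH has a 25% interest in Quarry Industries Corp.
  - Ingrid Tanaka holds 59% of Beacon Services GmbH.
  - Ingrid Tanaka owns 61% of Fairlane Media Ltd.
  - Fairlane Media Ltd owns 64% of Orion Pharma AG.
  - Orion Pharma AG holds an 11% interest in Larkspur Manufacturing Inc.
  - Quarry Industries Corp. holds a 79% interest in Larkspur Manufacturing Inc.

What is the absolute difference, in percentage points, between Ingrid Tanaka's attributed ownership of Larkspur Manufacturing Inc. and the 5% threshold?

10.9469

Chain via Fairlane Media Ltd → Orion Pharma AG (R2): 61% × 64% × 11% = 4.2944% of Larkspur Manufacturing Inc.
Chain via Beacon Services GmbH → Quarry Industries Corp. (R2): 59% × 25% × 79% = 11.6525% of Larkspur Manufacturing Inc.
Aggregating (R1): 4.2944% + 11.6525% = 15.9469%.
15.9469% exceeds the 5% threshold by 10.9469 percentage points.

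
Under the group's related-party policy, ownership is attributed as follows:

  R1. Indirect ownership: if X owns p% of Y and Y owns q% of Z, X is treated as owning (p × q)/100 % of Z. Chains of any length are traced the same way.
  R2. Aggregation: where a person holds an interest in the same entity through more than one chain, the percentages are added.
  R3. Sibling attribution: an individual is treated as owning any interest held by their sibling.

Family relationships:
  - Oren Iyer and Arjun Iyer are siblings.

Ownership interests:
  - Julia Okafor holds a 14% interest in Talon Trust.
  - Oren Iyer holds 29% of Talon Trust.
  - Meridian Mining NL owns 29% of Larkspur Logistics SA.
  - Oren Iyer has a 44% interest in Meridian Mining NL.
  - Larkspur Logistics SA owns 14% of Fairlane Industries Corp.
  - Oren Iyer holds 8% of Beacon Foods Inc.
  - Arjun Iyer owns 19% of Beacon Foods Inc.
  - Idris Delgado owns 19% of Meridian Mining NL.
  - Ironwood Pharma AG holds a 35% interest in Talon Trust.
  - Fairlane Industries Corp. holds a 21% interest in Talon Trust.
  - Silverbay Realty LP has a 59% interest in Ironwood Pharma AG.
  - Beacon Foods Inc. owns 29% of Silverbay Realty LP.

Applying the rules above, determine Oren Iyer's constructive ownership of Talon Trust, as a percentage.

By sibling attribution (R3), Oren Iyer is treated as also owning Arjun Iyer's interest in Beacon Foods Inc, giving 8% + 19% = 27%.
Chain via Beacon Foods Inc. → Silverbay Realty LP → Ironwood Pharma AG (R1): 27% × 29% × 59% × 35% = 1.616895% of Talon Trust.
Chain via Meridian Mining NL → Larkspur Logistics SA → Fairlane Industries Corp. (R1): 44% × 29% × 14% × 21% = 0.375144% of Talon Trust.
Direct interest in Talon Trust: 29%.
Aggregating (R2): 1.616895% + 0.375144% + 29% = 30.992039%.

30.992039%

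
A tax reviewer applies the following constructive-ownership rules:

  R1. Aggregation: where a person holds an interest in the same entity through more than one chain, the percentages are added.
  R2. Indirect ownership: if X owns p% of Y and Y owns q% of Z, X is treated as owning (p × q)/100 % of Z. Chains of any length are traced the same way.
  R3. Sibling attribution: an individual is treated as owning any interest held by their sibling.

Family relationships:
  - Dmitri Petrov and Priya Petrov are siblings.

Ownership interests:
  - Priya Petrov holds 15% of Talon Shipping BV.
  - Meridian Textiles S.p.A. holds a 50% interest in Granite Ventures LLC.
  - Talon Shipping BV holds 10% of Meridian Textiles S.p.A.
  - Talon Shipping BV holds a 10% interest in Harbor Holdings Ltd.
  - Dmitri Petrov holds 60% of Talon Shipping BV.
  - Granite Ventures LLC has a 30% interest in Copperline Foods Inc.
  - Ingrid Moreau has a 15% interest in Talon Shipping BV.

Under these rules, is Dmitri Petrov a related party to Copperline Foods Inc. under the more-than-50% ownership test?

By sibling attribution (R3), Dmitri Petrov is treated as also owning Priya Petrov's interest in Talon Shipping BV, giving 60% + 15% = 75%.
Chain via Talon Shipping BV → Meridian Textiles S.p.A. → Granite Ventures LLC (R2): 75% × 10% × 50% × 30% = 1.125% of Copperline Foods Inc.
1.125% does not exceed the 50% threshold, so Dmitri is not a related party to Copperline Foods Inc.

No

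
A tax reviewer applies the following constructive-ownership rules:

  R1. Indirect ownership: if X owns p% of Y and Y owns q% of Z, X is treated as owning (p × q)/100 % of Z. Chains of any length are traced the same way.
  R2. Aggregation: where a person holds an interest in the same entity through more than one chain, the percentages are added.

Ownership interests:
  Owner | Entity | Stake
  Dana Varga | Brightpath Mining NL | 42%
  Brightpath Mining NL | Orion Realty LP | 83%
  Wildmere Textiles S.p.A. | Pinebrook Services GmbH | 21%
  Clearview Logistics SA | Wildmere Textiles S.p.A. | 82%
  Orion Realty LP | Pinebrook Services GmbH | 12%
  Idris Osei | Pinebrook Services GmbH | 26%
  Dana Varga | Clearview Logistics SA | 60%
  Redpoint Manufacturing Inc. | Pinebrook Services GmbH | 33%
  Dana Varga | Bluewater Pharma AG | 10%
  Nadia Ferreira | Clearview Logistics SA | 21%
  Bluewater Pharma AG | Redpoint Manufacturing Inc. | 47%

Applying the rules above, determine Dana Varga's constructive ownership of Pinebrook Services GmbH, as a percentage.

Chain via Bluewater Pharma AG → Redpoint Manufacturing Inc. (R1): 10% × 47% × 33% = 1.551% of Pinebrook Services GmbH.
Chain via Clearview Logistics SA → Wildmere Textiles S.p.A. (R1): 60% × 82% × 21% = 10.332% of Pinebrook Services GmbH.
Chain via Brightpath Mining NL → Orion Realty LP (R1): 42% × 83% × 12% = 4.1832% of Pinebrook Services GmbH.
Aggregating (R2): 1.551% + 10.332% + 4.1832% = 16.0662%.

16.0662%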